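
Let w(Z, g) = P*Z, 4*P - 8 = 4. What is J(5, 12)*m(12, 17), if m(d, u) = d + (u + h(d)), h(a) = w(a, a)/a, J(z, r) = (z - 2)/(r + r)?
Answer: 4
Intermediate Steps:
P = 3 (P = 2 + (¼)*4 = 2 + 1 = 3)
w(Z, g) = 3*Z
J(z, r) = (-2 + z)/(2*r) (J(z, r) = (-2 + z)/((2*r)) = (-2 + z)*(1/(2*r)) = (-2 + z)/(2*r))
h(a) = 3 (h(a) = (3*a)/a = 3)
m(d, u) = 3 + d + u (m(d, u) = d + (u + 3) = d + (3 + u) = 3 + d + u)
J(5, 12)*m(12, 17) = ((½)*(-2 + 5)/12)*(3 + 12 + 17) = ((½)*(1/12)*3)*32 = (⅛)*32 = 4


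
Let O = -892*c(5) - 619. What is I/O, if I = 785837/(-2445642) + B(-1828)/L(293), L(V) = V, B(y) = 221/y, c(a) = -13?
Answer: -210718963715/7189362207889668 ≈ -2.9310e-5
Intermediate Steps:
O = 10977 (O = -892*(-13) - 619 = 11596 - 619 = 10977)
I = -210718963715/654947818884 (I = 785837/(-2445642) + (221/(-1828))/293 = 785837*(-1/2445642) + (221*(-1/1828))*(1/293) = -785837/2445642 - 221/1828*1/293 = -785837/2445642 - 221/535604 = -210718963715/654947818884 ≈ -0.32173)
I/O = -210718963715/654947818884/10977 = -210718963715/654947818884*1/10977 = -210718963715/7189362207889668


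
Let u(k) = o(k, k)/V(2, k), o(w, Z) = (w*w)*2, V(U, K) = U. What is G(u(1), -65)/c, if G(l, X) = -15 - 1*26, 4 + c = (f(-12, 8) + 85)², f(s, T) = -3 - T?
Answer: -41/5472 ≈ -0.0074927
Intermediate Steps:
c = 5472 (c = -4 + ((-3 - 1*8) + 85)² = -4 + ((-3 - 8) + 85)² = -4 + (-11 + 85)² = -4 + 74² = -4 + 5476 = 5472)
o(w, Z) = 2*w² (o(w, Z) = w²*2 = 2*w²)
u(k) = k² (u(k) = (2*k²)/2 = (2*k²)*(½) = k²)
G(l, X) = -41 (G(l, X) = -15 - 26 = -41)
G(u(1), -65)/c = -41/5472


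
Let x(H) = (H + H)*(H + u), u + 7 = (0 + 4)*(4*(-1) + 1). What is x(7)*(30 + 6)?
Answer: -6048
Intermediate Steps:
u = -19 (u = -7 + (0 + 4)*(4*(-1) + 1) = -7 + 4*(-4 + 1) = -7 + 4*(-3) = -7 - 12 = -19)
x(H) = 2*H*(-19 + H) (x(H) = (H + H)*(H - 19) = (2*H)*(-19 + H) = 2*H*(-19 + H))
x(7)*(30 + 6) = (2*7*(-19 + 7))*(30 + 6) = (2*7*(-12))*36 = -168*36 = -6048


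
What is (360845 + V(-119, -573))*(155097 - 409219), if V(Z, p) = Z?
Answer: -91668412572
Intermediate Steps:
(360845 + V(-119, -573))*(155097 - 409219) = (360845 - 119)*(155097 - 409219) = 360726*(-254122) = -91668412572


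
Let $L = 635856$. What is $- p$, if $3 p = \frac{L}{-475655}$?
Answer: $\frac{211952}{475655} \approx 0.4456$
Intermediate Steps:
$p = - \frac{211952}{475655}$ ($p = \frac{635856 \frac{1}{-475655}}{3} = \frac{635856 \left(- \frac{1}{475655}\right)}{3} = \frac{1}{3} \left(- \frac{635856}{475655}\right) = - \frac{211952}{475655} \approx -0.4456$)
$- p = \left(-1\right) \left(- \frac{211952}{475655}\right) = \frac{211952}{475655}$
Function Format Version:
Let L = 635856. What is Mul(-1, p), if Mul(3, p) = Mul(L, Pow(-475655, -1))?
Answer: Rational(211952, 475655) ≈ 0.44560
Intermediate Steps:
p = Rational(-211952, 475655) (p = Mul(Rational(1, 3), Mul(635856, Pow(-475655, -1))) = Mul(Rational(1, 3), Mul(635856, Rational(-1, 475655))) = Mul(Rational(1, 3), Rational(-635856, 475655)) = Rational(-211952, 475655) ≈ -0.44560)
Mul(-1, p) = Mul(-1, Rational(-211952, 475655)) = Rational(211952, 475655)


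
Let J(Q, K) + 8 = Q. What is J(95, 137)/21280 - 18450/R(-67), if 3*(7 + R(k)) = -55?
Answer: 15498087/21280 ≈ 728.29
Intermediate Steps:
R(k) = -76/3 (R(k) = -7 + (⅓)*(-55) = -7 - 55/3 = -76/3)
J(Q, K) = -8 + Q
J(95, 137)/21280 - 18450/R(-67) = (-8 + 95)/21280 - 18450/(-76/3) = 87*(1/21280) - 18450*(-3/76) = 87/21280 + 27675/38 = 15498087/21280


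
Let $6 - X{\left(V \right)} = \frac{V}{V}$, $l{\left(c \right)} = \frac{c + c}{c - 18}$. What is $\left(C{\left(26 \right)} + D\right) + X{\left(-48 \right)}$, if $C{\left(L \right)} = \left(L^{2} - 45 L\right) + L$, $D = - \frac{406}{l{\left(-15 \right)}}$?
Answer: $- \frac{4548}{5} \approx -909.6$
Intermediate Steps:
$l{\left(c \right)} = \frac{2 c}{-18 + c}$
$D = - \frac{2233}{5}$ ($D = - \frac{406}{2 \left(-15\right) \frac{1}{-18 - 15}} = - \frac{406}{2 \left(-15\right) \frac{1}{-33}} = - \frac{406}{2 \left(-15\right) \left(- \frac{1}{33}\right)} = - \frac{406}{\frac{10}{11}} = \left(-406\right) \frac{11}{10} = - \frac{2233}{5} \approx -446.6$)
$C{\left(L \right)} = L^{2} - 44 L$
$X{\left(V \right)} = 5$ ($X{\left(V \right)} = 6 - \frac{V}{V} = 6 - 1 = 5$)
$\left(C{\left(26 \right)} + D\right) + X{\left(-48 \right)} = \left(26 \left(-44 + 26\right) - \frac{2233}{5}\right) + 5 = \left(26 \left(-18\right) - \frac{2233}{5}\right) + 5 = \left(-468 - \frac{2233}{5}\right) + 5 = - \frac{4573}{5} + 5 = - \frac{4548}{5}$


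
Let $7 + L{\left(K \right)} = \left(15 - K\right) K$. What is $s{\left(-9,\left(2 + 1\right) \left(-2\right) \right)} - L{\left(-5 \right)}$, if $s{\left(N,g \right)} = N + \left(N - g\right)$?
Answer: $95$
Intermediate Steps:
$s{\left(N,g \right)} = - g + 2 N$
$L{\left(K \right)} = -7 + K \left(15 - K\right)$ ($L{\left(K \right)} = -7 + \left(15 - K\right) K = -7 + K \left(15 - K\right)$)
$s{\left(-9,\left(2 + 1\right) \left(-2\right) \right)} - L{\left(-5 \right)} = \left(- \left(2 + 1\right) \left(-2\right) + 2 \left(-9\right)\right) - \left(-7 - \left(-5\right)^{2} + 15 \left(-5\right)\right) = \left(- 3 \left(-2\right) - 18\right) - \left(-7 - 25 - 75\right) = \left(\left(-1\right) \left(-6\right) - 18\right) - \left(-7 - 25 - 75\right) = \left(6 - 18\right) - -107 = -12 + 107 = 95$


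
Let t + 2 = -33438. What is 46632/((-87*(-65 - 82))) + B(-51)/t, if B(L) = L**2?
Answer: 17541493/4915680 ≈ 3.5685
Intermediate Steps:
t = -33440 (t = -2 - 33438 = -33440)
46632/((-87*(-65 - 82))) + B(-51)/t = 46632/((-87*(-65 - 82))) + (-51)**2/(-33440) = 46632/((-87*(-147))) + 2601*(-1/33440) = 46632/12789 - 2601/33440 = 46632*(1/12789) - 2601/33440 = 536/147 - 2601/33440 = 17541493/4915680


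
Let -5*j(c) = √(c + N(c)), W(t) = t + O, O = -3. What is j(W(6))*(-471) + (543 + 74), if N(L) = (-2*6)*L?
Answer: 617 + 471*I*√33/5 ≈ 617.0 + 541.14*I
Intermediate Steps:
W(t) = -3 + t (W(t) = t - 3 = -3 + t)
N(L) = -12*L
j(c) = -√11*√(-c)/5 (j(c) = -√(c - 12*c)/5 = -√11*√(-c)/5)
j(W(6))*(-471) + (543 + 74) = -√11*√(-(-3 + 6))/5*(-471) + (543 + 74) = -√11*√(-1*3)/5*(-471) + 617 = -√11*√(-3)/5*(-471) + 617 = -√11*I*√3/5*(-471) + 617 = -I*√33/5*(-471) + 617 = 471*I*√33/5 + 617 = 617 + 471*I*√33/5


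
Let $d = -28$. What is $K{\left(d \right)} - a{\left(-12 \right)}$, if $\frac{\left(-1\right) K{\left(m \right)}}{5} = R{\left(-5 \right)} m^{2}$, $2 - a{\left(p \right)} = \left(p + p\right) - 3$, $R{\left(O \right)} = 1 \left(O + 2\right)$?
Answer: $11731$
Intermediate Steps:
$R{\left(O \right)} = 2 + O$ ($R{\left(O \right)} = 1 \left(2 + O\right) = 2 + O$)
$a{\left(p \right)} = 5 - 2 p$ ($a{\left(p \right)} = 2 - \left(\left(p + p\right) - 3\right) = 2 - \left(2 p - 3\right) = 2 - \left(-3 + 2 p\right) = 5 - 2 p$)
$K{\left(m \right)} = 15 m^{2}$ ($K{\left(m \right)} = - 5 \left(2 - 5\right) m^{2} = - 5 \left(- 3 m^{2}\right) = 15 m^{2}$)
$K{\left(d \right)} - a{\left(-12 \right)} = 15 \left(-28\right)^{2} - \left(5 - -24\right) = 15 \cdot 784 - \left(5 + 24\right) = 11760 - 29 = 11731$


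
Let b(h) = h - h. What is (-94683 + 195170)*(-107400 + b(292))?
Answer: -10792303800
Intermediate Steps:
b(h) = 0
(-94683 + 195170)*(-107400 + b(292)) = (-94683 + 195170)*(-107400 + 0) = 100487*(-107400) = -10792303800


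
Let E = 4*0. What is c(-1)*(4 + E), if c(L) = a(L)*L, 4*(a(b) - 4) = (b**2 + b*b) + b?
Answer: -17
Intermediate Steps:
E = 0
a(b) = 4 + b**2/2 + b/4 (a(b) = 4 + ((b**2 + b*b) + b)/4 = 4 + ((b**2 + b**2) + b)/4 = 4 + (2*b**2 + b)/4 = 4 + (b + 2*b**2)/4 = 4 + (b**2/2 + b/4) = 4 + b**2/2 + b/4)
c(L) = L*(4 + L**2/2 + L/4) (c(L) = (4 + L**2/2 + L/4)*L = L*(4 + L**2/2 + L/4))
c(-1)*(4 + E) = ((1/4)*(-1)*(16 - 1 + 2*(-1)**2))*(4 + 0) = ((1/4)*(-1)*(16 - 1 + 2*1))*4 = ((1/4)*(-1)*(16 - 1 + 2))*4 = ((1/4)*(-1)*17)*4 = -17/4*4 = -17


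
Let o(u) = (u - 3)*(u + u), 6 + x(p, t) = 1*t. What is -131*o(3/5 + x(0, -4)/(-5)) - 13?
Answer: 6487/25 ≈ 259.48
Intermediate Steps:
x(p, t) = -6 + t (x(p, t) = -6 + 1*t = -6 + t)
o(u) = 2*u*(-3 + u) (o(u) = (-3 + u)*(2*u) = 2*u*(-3 + u))
-131*o(3/5 + x(0, -4)/(-5)) - 13 = -262*(3/5 + (-6 - 4)/(-5))*(-3 + (3/5 + (-6 - 4)/(-5))) - 13 = -262*(3*(⅕) - 10*(-⅕))*(-3 + (3*(⅕) - 10*(-⅕))) - 13 = -262*(⅗ + 2)*(-3 + (⅗ + 2)) - 13 = -262*13*(-3 + 13/5)/5 - 13 = -262*13*(-2)/(5*5) - 13 = -131*(-52/25) - 13 = 6812/25 - 13 = 6487/25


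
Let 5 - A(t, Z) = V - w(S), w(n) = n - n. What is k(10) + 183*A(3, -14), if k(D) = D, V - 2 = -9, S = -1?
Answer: 2206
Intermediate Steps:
w(n) = 0
V = -7 (V = 2 - 9 = -7)
A(t, Z) = 12 (A(t, Z) = 5 - (-7 - 1*0) = 5 - (-7 + 0) = 5 - 1*(-7) = 5 + 7 = 12)
k(10) + 183*A(3, -14) = 10 + 183*12 = 10 + 2196 = 2206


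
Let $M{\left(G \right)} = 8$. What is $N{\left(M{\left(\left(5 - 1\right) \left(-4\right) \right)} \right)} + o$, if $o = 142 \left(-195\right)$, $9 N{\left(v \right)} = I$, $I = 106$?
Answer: $- \frac{249104}{9} \approx -27678.0$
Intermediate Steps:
$N{\left(v \right)} = \frac{106}{9}$ ($N{\left(v \right)} = \frac{1}{9} \cdot 106 = \frac{106}{9}$)
$o = -27690$
$N{\left(M{\left(\left(5 - 1\right) \left(-4\right) \right)} \right)} + o = \frac{106}{9} - 27690 = - \frac{249104}{9}$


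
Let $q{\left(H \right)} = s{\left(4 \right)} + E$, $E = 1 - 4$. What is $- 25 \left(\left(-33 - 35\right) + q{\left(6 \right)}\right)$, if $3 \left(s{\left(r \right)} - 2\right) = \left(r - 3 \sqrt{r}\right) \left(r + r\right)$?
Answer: $\frac{5575}{3} \approx 1858.3$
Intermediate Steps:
$s{\left(r \right)} = 2 + \frac{2 r \left(r - 3 \sqrt{r}\right)}{3}$ ($s{\left(r \right)} = 2 + \frac{\left(r - 3 \sqrt{r}\right) \left(r + r\right)}{3} = 2 + \frac{\left(r - 3 \sqrt{r}\right) 2 r}{3} = 2 + \frac{2 r \left(r - 3 \sqrt{r}\right)}{3}$)
$E = -3$ ($E = 1 - 4 = -3$)
$q{\left(H \right)} = - \frac{19}{3}$ ($q{\left(H \right)} = \left(2 - 2 \cdot 4^{\frac{3}{2}} + \frac{2 \cdot 4^{2}}{3}\right) - 3 = \left(2 - 16 + \frac{2}{3} \cdot 16\right) - 3 = \left(2 - 16 + \frac{32}{3}\right) - 3 = - \frac{10}{3} - 3 = - \frac{19}{3}$)
$- 25 \left(\left(-33 - 35\right) + q{\left(6 \right)}\right) = - 25 \left(\left(-33 - 35\right) - \frac{19}{3}\right) = - 25 \left(-68 - \frac{19}{3}\right) = \left(-25\right) \left(- \frac{223}{3}\right) = \frac{5575}{3}$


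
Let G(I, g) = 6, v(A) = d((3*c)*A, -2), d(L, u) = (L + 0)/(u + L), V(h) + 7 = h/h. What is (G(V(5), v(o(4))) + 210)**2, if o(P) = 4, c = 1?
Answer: 46656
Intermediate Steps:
V(h) = -6 (V(h) = -7 + h/h = -7 + 1 = -6)
d(L, u) = L/(L + u)
v(A) = 3*A/(-2 + 3*A) (v(A) = ((3*1)*A)/((3*1)*A - 2) = (3*A)/(3*A - 2) = (3*A)/(-2 + 3*A) = 3*A/(-2 + 3*A))
(G(V(5), v(o(4))) + 210)**2 = (6 + 210)**2 = 216**2 = 46656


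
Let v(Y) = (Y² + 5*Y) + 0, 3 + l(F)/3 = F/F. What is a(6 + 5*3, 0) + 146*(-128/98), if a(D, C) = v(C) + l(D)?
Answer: -9638/49 ≈ -196.69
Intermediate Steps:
l(F) = -6 (l(F) = -9 + 3*(F/F) = -9 + 3*1 = -9 + 3 = -6)
v(Y) = Y² + 5*Y
a(D, C) = -6 + C*(5 + C) (a(D, C) = C*(5 + C) - 6 = -6 + C*(5 + C))
a(6 + 5*3, 0) + 146*(-128/98) = (-6 + 0*(5 + 0)) + 146*(-128/98) = (-6 + 0*5) + 146*(-128*1/98) = (-6 + 0) + 146*(-64/49) = -6 - 9344/49 = -9638/49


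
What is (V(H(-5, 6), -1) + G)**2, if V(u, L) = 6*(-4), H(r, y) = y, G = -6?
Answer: 900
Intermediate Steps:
V(u, L) = -24
(V(H(-5, 6), -1) + G)**2 = (-24 - 6)**2 = (-30)**2 = 900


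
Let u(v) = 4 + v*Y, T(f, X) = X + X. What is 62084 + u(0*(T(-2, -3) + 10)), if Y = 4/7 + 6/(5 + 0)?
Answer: 62088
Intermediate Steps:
T(f, X) = 2*X
Y = 62/35 (Y = 4*(1/7) + 6/5 = 4/7 + 6*(1/5) = 4/7 + 6/5 = 62/35 ≈ 1.7714)
u(v) = 4 + 62*v/35 (u(v) = 4 + v*(62/35) = 4 + 62*v/35)
62084 + u(0*(T(-2, -3) + 10)) = 62084 + (4 + 62*(0*(2*(-3) + 10))/35) = 62084 + (4 + 62*(0*(-6 + 10))/35) = 62084 + (4 + 62*(0*4)/35) = 62084 + (4 + (62/35)*0) = 62084 + (4 + 0) = 62084 + 4 = 62088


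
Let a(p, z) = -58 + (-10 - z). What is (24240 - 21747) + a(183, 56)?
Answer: 2369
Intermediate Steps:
a(p, z) = -68 - z
(24240 - 21747) + a(183, 56) = (24240 - 21747) + (-68 - 1*56) = 2493 + (-68 - 56) = 2493 - 124 = 2369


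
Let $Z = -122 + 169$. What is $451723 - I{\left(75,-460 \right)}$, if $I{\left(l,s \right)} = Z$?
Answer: $451676$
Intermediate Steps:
$Z = 47$
$I{\left(l,s \right)} = 47$
$451723 - I{\left(75,-460 \right)} = 451723 - 47 = 451676$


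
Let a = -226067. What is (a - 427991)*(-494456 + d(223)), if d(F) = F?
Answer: 323257047514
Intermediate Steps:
(a - 427991)*(-494456 + d(223)) = (-226067 - 427991)*(-494456 + 223) = -654058*(-494233) = 323257047514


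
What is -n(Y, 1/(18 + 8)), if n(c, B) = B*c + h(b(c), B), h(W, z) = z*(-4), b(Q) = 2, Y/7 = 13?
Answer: -87/26 ≈ -3.3462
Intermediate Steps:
Y = 91 (Y = 7*13 = 91)
h(W, z) = -4*z
n(c, B) = -4*B + B*c (n(c, B) = B*c - 4*B = -4*B + B*c)
-n(Y, 1/(18 + 8)) = -(-4 + 91)/(18 + 8) = -87/26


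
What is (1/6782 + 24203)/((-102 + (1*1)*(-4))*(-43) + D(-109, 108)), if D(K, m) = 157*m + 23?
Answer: 164144747/146063934 ≈ 1.1238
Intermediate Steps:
D(K, m) = 23 + 157*m
(1/6782 + 24203)/((-102 + (1*1)*(-4))*(-43) + D(-109, 108)) = (1/6782 + 24203)/((-102 + (1*1)*(-4))*(-43) + (23 + 157*108)) = (1/6782 + 24203)/((-102 + 1*(-4))*(-43) + (23 + 16956)) = 164144747/(6782*((-102 - 4)*(-43) + 16979)) = 164144747/(6782*(-106*(-43) + 16979)) = 164144747/(6782*(4558 + 16979)) = (164144747/6782)/21537 = (164144747/6782)*(1/21537) = 164144747/146063934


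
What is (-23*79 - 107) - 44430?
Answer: -46354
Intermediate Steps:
(-23*79 - 107) - 44430 = (-1817 - 107) - 44430 = -1924 - 44430 = -46354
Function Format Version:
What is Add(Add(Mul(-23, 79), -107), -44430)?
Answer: -46354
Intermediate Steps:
Add(Add(Mul(-23, 79), -107), -44430) = Add(Add(-1817, -107), -44430) = Add(-1924, -44430) = -46354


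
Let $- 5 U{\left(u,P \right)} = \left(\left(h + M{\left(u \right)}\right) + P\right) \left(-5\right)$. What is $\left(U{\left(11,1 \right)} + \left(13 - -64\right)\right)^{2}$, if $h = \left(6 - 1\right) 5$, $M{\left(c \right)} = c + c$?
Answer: $15625$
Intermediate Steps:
$M{\left(c \right)} = 2 c$
$h = 25$ ($h = 5 \cdot 5 = 25$)
$U{\left(u,P \right)} = 25 + P + 2 u$ ($U{\left(u,P \right)} = - \frac{\left(\left(25 + 2 u\right) + P\right) \left(-5\right)}{5} = - \frac{\left(25 + P + 2 u\right) \left(-5\right)}{5} = - \frac{-125 - 10 u - 5 P}{5} = 25 + P + 2 u$)
$\left(U{\left(11,1 \right)} + \left(13 - -64\right)\right)^{2} = \left(\left(25 + 1 + 2 \cdot 11\right) + \left(13 - -64\right)\right)^{2} = \left(\left(25 + 1 + 22\right) + \left(13 + 64\right)\right)^{2} = \left(48 + 77\right)^{2} = 125^{2} = 15625$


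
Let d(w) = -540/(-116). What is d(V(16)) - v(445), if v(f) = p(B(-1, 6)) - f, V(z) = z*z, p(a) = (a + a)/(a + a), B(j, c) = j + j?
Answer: 13011/29 ≈ 448.66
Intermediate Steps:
B(j, c) = 2*j
p(a) = 1 (p(a) = (2*a)/((2*a)) = (2*a)*(1/(2*a)) = 1)
V(z) = z**2
d(w) = 135/29 (d(w) = -540*(-1/116) = 135/29)
v(f) = 1 - f
d(V(16)) - v(445) = 135/29 - (1 - 1*445) = 135/29 - (1 - 445) = 135/29 - 1*(-444) = 135/29 + 444 = 13011/29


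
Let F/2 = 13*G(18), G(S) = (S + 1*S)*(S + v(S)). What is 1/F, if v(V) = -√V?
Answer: 1/15912 + √2/95472 ≈ 7.7659e-5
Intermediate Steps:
G(S) = 2*S*(S - √S) (G(S) = (S + 1*S)*(S - √S) = (S + S)*(S - √S) = (2*S)*(S - √S) = 2*S*(S - √S))
F = 16848 - 2808*√2 (F = 2*(13*(-108*√2 + 2*18²)) = 2*(13*(-108*√2 + 2*324)) = 2*(13*(-108*√2 + 648)) = 2*(13*(648 - 108*√2)) = 2*(8424 - 1404*√2) = 16848 - 2808*√2 ≈ 12877.)
1/F = 1/(16848 - 2808*√2)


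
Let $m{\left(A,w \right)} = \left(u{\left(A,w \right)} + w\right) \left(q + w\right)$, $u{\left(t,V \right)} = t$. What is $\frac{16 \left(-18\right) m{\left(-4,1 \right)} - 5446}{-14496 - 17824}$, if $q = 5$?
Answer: $\frac{131}{16160} \approx 0.0081064$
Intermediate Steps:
$m{\left(A,w \right)} = \left(5 + w\right) \left(A + w\right)$ ($m{\left(A,w \right)} = \left(A + w\right) \left(5 + w\right) = \left(5 + w\right) \left(A + w\right)$)
$\frac{16 \left(-18\right) m{\left(-4,1 \right)} - 5446}{-14496 - 17824} = \frac{16 \left(-18\right) \left(1^{2} + 5 \left(-4\right) + 5 \cdot 1 - 4\right) - 5446}{-14496 - 17824} = \frac{- 288 \left(1 - 20 + 5 - 4\right) - 5446}{-32320} = \left(\left(-288\right) \left(-18\right) - 5446\right) \left(- \frac{1}{32320}\right) = \left(5184 - 5446\right) \left(- \frac{1}{32320}\right) = \left(-262\right) \left(- \frac{1}{32320}\right) = \frac{131}{16160}$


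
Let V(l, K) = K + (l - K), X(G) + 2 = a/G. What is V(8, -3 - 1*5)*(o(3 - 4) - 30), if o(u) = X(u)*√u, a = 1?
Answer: -240 - 24*I ≈ -240.0 - 24.0*I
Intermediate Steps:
X(G) = -2 + 1/G
V(l, K) = l
o(u) = √u*(-2 + 1/u) (o(u) = (-2 + 1/u)*√u = √u*(-2 + 1/u))
V(8, -3 - 1*5)*(o(3 - 4) - 30) = 8*((1 - 2*(3 - 4))/√(3 - 4) - 30) = 8*((1 - 2*(-1))/√(-1) - 30) = 8*((-I)*(1 + 2) - 30) = 8*(-I*3 - 30) = 8*(-3*I - 30) = 8*(-30 - 3*I) = -240 - 24*I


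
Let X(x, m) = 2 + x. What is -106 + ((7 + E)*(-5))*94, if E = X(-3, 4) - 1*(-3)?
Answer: -4336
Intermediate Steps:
E = 2 (E = (2 - 3) - 1*(-3) = -1 + 3 = 2)
-106 + ((7 + E)*(-5))*94 = -106 + ((7 + 2)*(-5))*94 = -106 + (9*(-5))*94 = -106 - 45*94 = -106 - 4230 = -4336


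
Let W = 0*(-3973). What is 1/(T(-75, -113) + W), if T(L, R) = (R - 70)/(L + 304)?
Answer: -229/183 ≈ -1.2514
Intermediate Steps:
T(L, R) = (-70 + R)/(304 + L)
W = 0
1/(T(-75, -113) + W) = 1/((-70 - 113)/(304 - 75) + 0) = 1/(-183/229 + 0) = 1/(-183/229) = -229/183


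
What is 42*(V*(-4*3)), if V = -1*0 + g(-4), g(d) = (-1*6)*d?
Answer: -12096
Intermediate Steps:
g(d) = -6*d
V = 24 (V = -1*0 - 6*(-4) = 0 + 24 = 24)
42*(V*(-4*3)) = 42*(24*(-4*3)) = 42*(24*(-12)) = 42*(-288) = -12096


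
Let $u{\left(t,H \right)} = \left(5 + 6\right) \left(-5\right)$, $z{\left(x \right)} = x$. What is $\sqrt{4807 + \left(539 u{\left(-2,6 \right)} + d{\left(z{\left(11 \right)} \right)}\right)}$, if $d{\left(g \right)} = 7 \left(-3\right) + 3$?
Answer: $2 i \sqrt{6214} \approx 157.66 i$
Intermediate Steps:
$u{\left(t,H \right)} = -55$ ($u{\left(t,H \right)} = 11 \left(-5\right) = -55$)
$d{\left(g \right)} = -18$ ($d{\left(g \right)} = -21 + 3 = -18$)
$\sqrt{4807 + \left(539 u{\left(-2,6 \right)} + d{\left(z{\left(11 \right)} \right)}\right)} = \sqrt{4807 + \left(539 \left(-55\right) - 18\right)} = \sqrt{4807 - 29663} = \sqrt{-24856} = 2 i \sqrt{6214}$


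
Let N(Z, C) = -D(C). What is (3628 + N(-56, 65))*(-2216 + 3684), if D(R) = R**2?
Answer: -876396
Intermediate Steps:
N(Z, C) = -C**2
(3628 + N(-56, 65))*(-2216 + 3684) = (3628 - 1*65**2)*(-2216 + 3684) = (3628 - 1*4225)*1468 = (3628 - 4225)*1468 = -597*1468 = -876396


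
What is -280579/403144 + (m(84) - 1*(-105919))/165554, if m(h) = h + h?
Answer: -80057353/1450915256 ≈ -0.055177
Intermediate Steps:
m(h) = 2*h
-280579/403144 + (m(84) - 1*(-105919))/165554 = -280579/403144 + (2*84 - 1*(-105919))/165554 = -280579*1/403144 + (168 + 105919)*(1/165554) = -280579/403144 + 106087*(1/165554) = -280579/403144 + 106087/165554 = -80057353/1450915256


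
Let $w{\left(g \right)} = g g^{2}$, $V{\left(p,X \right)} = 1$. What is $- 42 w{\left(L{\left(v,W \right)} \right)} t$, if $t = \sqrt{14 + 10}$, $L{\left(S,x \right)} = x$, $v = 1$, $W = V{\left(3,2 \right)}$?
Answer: $- 84 \sqrt{6} \approx -205.76$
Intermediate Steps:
$W = 1$
$t = 2 \sqrt{6}$ ($t = \sqrt{24} = 2 \sqrt{6} \approx 4.899$)
$w{\left(g \right)} = g^{3}$
$- 42 w{\left(L{\left(v,W \right)} \right)} t = - 42 \cdot 1^{3} \cdot 2 \sqrt{6} = \left(-42\right) 1 \cdot 2 \sqrt{6} = - 42 \cdot 2 \sqrt{6} = - 84 \sqrt{6}$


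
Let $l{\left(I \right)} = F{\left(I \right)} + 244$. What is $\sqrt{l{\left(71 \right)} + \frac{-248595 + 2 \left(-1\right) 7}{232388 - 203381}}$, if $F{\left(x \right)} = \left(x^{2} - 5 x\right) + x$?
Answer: $\frac{\sqrt{466740027754}}{9669} \approx 70.657$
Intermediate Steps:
$F{\left(x \right)} = x^{2} - 4 x$
$l{\left(I \right)} = 244 + I \left(-4 + I\right)$ ($l{\left(I \right)} = I \left(-4 + I\right) + 244 = 244 + I \left(-4 + I\right)$)
$\sqrt{l{\left(71 \right)} + \frac{-248595 + 2 \left(-1\right) 7}{232388 - 203381}} = \sqrt{\left(244 + 71 \left(-4 + 71\right)\right) + \frac{-248595 + 2 \left(-1\right) 7}{232388 - 203381}} = \sqrt{\left(244 + 71 \cdot 67\right) + \frac{-248595 - 14}{29007}} = \sqrt{\left(244 + 4757\right) + \left(-248595 - 14\right) \frac{1}{29007}} = \sqrt{5001 - \frac{248609}{29007}} = \sqrt{\frac{144815398}{29007}} = \frac{\sqrt{466740027754}}{9669}$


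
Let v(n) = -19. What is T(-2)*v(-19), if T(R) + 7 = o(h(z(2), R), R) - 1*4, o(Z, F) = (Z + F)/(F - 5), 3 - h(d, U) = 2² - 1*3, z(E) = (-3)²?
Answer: 209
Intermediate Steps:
z(E) = 9
h(d, U) = 2 (h(d, U) = 3 - (2² - 1*3) = 3 - (4 - 3) = 3 - 1*1 = 3 - 1 = 2)
o(Z, F) = (F + Z)/(-5 + F)
T(R) = -11 + (2 + R)/(-5 + R) (T(R) = -7 + ((R + 2)/(-5 + R) - 1*4) = -7 + ((2 + R)/(-5 + R) - 4) = -7 + (-4 + (2 + R)/(-5 + R)) = -11 + (2 + R)/(-5 + R))
T(-2)*v(-19) = ((57 - 10*(-2))/(-5 - 2))*(-19) = ((57 + 20)/(-7))*(-19) = -⅐*77*(-19) = -11*(-19) = 209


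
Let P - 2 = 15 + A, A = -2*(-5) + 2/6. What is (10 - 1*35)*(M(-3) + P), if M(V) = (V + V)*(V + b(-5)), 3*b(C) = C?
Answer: -4150/3 ≈ -1383.3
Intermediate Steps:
b(C) = C/3
M(V) = 2*V*(-5/3 + V) (M(V) = (V + V)*(V + (⅓)*(-5)) = (2*V)*(V - 5/3) = (2*V)*(-5/3 + V) = 2*V*(-5/3 + V))
A = 31/3 (A = 10 + 2*(⅙) = 10 + ⅓ = 31/3 ≈ 10.333)
P = 82/3 (P = 2 + (15 + 31/3) = 2 + 76/3 = 82/3 ≈ 27.333)
(10 - 1*35)*(M(-3) + P) = (10 - 1*35)*((⅔)*(-3)*(-5 + 3*(-3)) + 82/3) = (10 - 35)*((⅔)*(-3)*(-5 - 9) + 82/3) = -25*((⅔)*(-3)*(-14) + 82/3) = -25*(28 + 82/3) = -25*166/3 = -4150/3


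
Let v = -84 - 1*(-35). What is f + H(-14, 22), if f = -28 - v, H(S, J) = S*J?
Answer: -287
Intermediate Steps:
H(S, J) = J*S
v = -49 (v = -84 + 35 = -49)
f = 21 (f = -28 - 1*(-49) = -28 + 49 = 21)
f + H(-14, 22) = 21 + 22*(-14) = 21 - 308 = -287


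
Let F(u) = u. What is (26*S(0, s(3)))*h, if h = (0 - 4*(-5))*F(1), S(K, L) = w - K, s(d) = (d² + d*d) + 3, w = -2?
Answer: -1040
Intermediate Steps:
s(d) = 3 + 2*d² (s(d) = (d² + d²) + 3 = 2*d² + 3 = 3 + 2*d²)
S(K, L) = -2 - K
h = 20 (h = (0 - 4*(-5))*1 = (0 + 20)*1 = 20*1 = 20)
(26*S(0, s(3)))*h = (26*(-2 - 1*0))*20 = (26*(-2 + 0))*20 = (26*(-2))*20 = -52*20 = -1040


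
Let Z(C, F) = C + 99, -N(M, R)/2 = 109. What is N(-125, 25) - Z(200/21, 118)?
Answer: -6857/21 ≈ -326.52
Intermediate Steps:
N(M, R) = -218 (N(M, R) = -2*109 = -218)
Z(C, F) = 99 + C
N(-125, 25) - Z(200/21, 118) = -218 - (99 + 200/21) = -218 - 1*2279/21 = -218 - 2279/21 = -6857/21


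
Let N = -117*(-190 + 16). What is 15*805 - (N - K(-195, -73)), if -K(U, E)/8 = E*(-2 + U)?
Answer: -123331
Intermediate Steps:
N = 20358 (N = -117*(-174) = 20358)
K(U, E) = -8*E*(-2 + U)
15*805 - (N - K(-195, -73)) = 15*805 - (20358 - 8*(-73)*(2 - 1*(-195))) = 12075 - (20358 - 8*(-73)*(2 + 195)) = 12075 - (20358 - 8*(-73)*197) = 12075 - (20358 - 1*(-115048)) = 12075 - (20358 + 115048) = 12075 - 1*135406 = 12075 - 135406 = -123331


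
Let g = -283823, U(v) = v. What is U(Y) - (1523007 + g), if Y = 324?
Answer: -1238860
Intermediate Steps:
U(Y) - (1523007 + g) = 324 - (1523007 - 283823) = 324 - 1*1239184 = 324 - 1239184 = -1238860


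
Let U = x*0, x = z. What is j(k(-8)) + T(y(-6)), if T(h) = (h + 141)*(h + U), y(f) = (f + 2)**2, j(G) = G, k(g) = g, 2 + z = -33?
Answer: 2504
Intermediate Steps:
z = -35 (z = -2 - 33 = -35)
x = -35
U = 0 (U = -35*0 = 0)
y(f) = (2 + f)**2
T(h) = h*(141 + h) (T(h) = (h + 141)*(h + 0) = (141 + h)*h = h*(141 + h))
j(k(-8)) + T(y(-6)) = -8 + (2 - 6)**2*(141 + (2 - 6)**2) = -8 + (-4)**2*(141 + (-4)**2) = -8 + 16*(141 + 16) = -8 + 16*157 = -8 + 2512 = 2504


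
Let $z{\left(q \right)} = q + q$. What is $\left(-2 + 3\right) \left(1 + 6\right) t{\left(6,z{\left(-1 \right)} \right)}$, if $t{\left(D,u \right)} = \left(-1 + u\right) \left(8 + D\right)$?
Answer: $-294$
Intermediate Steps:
$z{\left(q \right)} = 2 q$
$\left(-2 + 3\right) \left(1 + 6\right) t{\left(6,z{\left(-1 \right)} \right)} = \left(-2 + 3\right) \left(1 + 6\right) \left(-8 - 6 + 8 \cdot 2 \left(-1\right) + 6 \cdot 2 \left(-1\right)\right) = 1 \cdot 7 \left(-8 - 6 + 8 \left(-2\right) + 6 \left(-2\right)\right) = 7 \left(-8 - 6 - 16 - 12\right) = 7 \left(-42\right) = -294$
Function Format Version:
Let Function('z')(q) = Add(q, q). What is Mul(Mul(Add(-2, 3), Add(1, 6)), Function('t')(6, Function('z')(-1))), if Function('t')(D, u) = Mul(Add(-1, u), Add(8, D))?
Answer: -294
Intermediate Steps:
Function('z')(q) = Mul(2, q)
Mul(Mul(Add(-2, 3), Add(1, 6)), Function('t')(6, Function('z')(-1))) = Mul(Mul(Add(-2, 3), Add(1, 6)), Add(-8, Mul(-1, 6), Mul(8, Mul(2, -1)), Mul(6, Mul(2, -1)))) = Mul(Mul(1, 7), Add(-8, -6, Mul(8, -2), Mul(6, -2))) = Mul(7, Add(-8, -6, -16, -12)) = Mul(7, -42) = -294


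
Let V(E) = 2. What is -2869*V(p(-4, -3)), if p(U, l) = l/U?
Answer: -5738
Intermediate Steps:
-2869*V(p(-4, -3)) = -2869*2 = -5738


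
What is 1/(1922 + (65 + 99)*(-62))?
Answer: -1/8246 ≈ -0.00012127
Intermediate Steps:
1/(1922 + (65 + 99)*(-62)) = 1/(1922 + 164*(-62)) = 1/(1922 - 10168) = 1/(-8246) = -1/8246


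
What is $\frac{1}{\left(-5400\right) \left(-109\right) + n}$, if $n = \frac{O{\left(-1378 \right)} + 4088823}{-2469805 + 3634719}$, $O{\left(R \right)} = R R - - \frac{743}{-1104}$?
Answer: $\frac{1286065056}{756984502389385} \approx 1.6989 \cdot 10^{-6}$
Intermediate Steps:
$O{\left(R \right)} = - \frac{743}{1104} + R^{2}$ ($O{\left(R \right)} = R^{2} - \left(-743\right) \left(- \frac{1}{1104}\right) = R^{2} - \frac{743}{1104} = - \frac{743}{1104} + R^{2}$)
$n = \frac{6610427785}{1286065056}$ ($n = \frac{\left(- \frac{743}{1104} + \left(-1378\right)^{2}\right) + 4088823}{-2469805 + 3634719} = \frac{\left(- \frac{743}{1104} + 1898884\right) + 4088823}{1164914} = \left(\frac{2096367193}{1104} + 4088823\right) \frac{1}{1164914} = \frac{6610427785}{1104} \cdot \frac{1}{1164914} = \frac{6610427785}{1286065056} \approx 5.14$)
$\frac{1}{\left(-5400\right) \left(-109\right) + n} = \frac{1}{\left(-5400\right) \left(-109\right) + \frac{6610427785}{1286065056}} = \frac{1}{588600 + \frac{6610427785}{1286065056}} = \frac{1}{\frac{756984502389385}{1286065056}} = \frac{1286065056}{756984502389385}$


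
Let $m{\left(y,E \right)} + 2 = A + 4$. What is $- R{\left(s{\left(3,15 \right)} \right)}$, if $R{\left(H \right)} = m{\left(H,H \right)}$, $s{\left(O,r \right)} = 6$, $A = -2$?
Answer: $0$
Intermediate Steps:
$m{\left(y,E \right)} = 0$ ($m{\left(y,E \right)} = -2 + \left(-2 + 4\right) = -2 + 2 = 0$)
$R{\left(H \right)} = 0$
$- R{\left(s{\left(3,15 \right)} \right)} = \left(-1\right) 0 = 0$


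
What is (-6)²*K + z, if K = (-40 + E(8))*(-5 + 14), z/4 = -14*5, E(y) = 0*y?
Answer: -13240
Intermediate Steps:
E(y) = 0
z = -280 (z = 4*(-14*5) = 4*(-70) = -280)
K = -360 (K = (-40 + 0)*(-5 + 14) = -40*9 = -360)
(-6)²*K + z = (-6)²*(-360) - 280 = 36*(-360) - 280 = -12960 - 280 = -13240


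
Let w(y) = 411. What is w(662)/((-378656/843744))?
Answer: -10836837/11833 ≈ -915.81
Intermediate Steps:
w(662)/((-378656/843744)) = 411/((-378656/843744)) = 411/((-378656*1/843744)) = 411/(-11833/26367) = 411*(-26367/11833) = -10836837/11833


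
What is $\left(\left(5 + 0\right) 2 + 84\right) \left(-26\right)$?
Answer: $-2444$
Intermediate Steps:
$\left(\left(5 + 0\right) 2 + 84\right) \left(-26\right) = \left(5 \cdot 2 + 84\right) \left(-26\right) = \left(10 + 84\right) \left(-26\right) = 94 \left(-26\right) = -2444$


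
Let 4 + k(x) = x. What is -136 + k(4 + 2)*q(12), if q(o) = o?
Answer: -112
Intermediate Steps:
k(x) = -4 + x
-136 + k(4 + 2)*q(12) = -136 + (-4 + (4 + 2))*12 = -136 + (-4 + 6)*12 = -136 + 2*12 = -136 + 24 = -112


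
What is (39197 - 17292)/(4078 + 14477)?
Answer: 4381/3711 ≈ 1.1805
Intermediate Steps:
(39197 - 17292)/(4078 + 14477) = 21905/18555 = 21905*(1/18555) = 4381/3711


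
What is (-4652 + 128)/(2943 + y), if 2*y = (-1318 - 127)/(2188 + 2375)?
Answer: -41286024/26856373 ≈ -1.5373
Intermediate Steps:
y = -1445/9126 (y = ((-1318 - 127)/(2188 + 2375))/2 = (-1445/4563)/2 = (-1445*1/4563)/2 = (½)*(-1445/4563) = -1445/9126 ≈ -0.15834)
(-4652 + 128)/(2943 + y) = (-4652 + 128)/(2943 - 1445/9126) = -4524/26856373/9126 = -4524*9126/26856373 = -41286024/26856373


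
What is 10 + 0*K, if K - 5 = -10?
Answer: 10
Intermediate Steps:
K = -5 (K = 5 - 10 = -5)
10 + 0*K = 10 + 0*(-5) = 10 + 0 = 10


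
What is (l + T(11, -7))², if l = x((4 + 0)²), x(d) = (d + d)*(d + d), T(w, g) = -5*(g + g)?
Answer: 1196836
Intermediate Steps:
T(w, g) = -10*g
x(d) = 4*d² (x(d) = (2*d)*(2*d) = 4*d²)
l = 1024 (l = 4*((4 + 0)²)² = 4*(4²)² = 4*16² = 4*256 = 1024)
(l + T(11, -7))² = (1024 - 10*(-7))² = (1024 + 70)² = 1094² = 1196836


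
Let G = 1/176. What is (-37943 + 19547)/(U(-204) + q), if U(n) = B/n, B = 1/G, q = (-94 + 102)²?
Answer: -33507/115 ≈ -291.37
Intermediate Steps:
G = 1/176 ≈ 0.0056818
q = 64 (q = 8² = 64)
B = 176 (B = 1/(1/176) = 176)
U(n) = 176/n
(-37943 + 19547)/(U(-204) + q) = (-37943 + 19547)/(176/(-204) + 64) = -18396/(176*(-1/204) + 64) = -18396/(-44/51 + 64) = -18396/3220/51 = -18396*51/3220 = -33507/115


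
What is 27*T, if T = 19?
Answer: 513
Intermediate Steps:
27*T = 27*19 = 513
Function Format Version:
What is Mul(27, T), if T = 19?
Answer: 513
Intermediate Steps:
Mul(27, T) = Mul(27, 19) = 513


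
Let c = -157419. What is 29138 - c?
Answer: 186557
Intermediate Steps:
29138 - c = 29138 - 1*(-157419) = 29138 + 157419 = 186557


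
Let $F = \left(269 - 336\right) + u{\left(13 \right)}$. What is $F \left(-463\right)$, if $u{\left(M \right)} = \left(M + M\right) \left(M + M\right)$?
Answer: $-281967$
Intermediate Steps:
$u{\left(M \right)} = 4 M^{2}$ ($u{\left(M \right)} = 2 M 2 M = 4 M^{2}$)
$F = 609$ ($F = \left(269 - 336\right) + 4 \cdot 13^{2} = -67 + 4 \cdot 169 = -67 + 676 = 609$)
$F \left(-463\right) = 609 \left(-463\right) = -281967$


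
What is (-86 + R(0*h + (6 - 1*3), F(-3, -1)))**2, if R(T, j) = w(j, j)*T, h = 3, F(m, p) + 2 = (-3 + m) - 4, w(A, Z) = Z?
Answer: 14884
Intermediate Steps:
F(m, p) = -9 + m (F(m, p) = -2 + ((-3 + m) - 4) = -2 + (-7 + m) = -9 + m)
R(T, j) = T*j (R(T, j) = j*T = T*j)
(-86 + R(0*h + (6 - 1*3), F(-3, -1)))**2 = (-86 + (0*3 + (6 - 1*3))*(-9 - 3))**2 = (-86 + (0 + (6 - 3))*(-12))**2 = (-86 + (0 + 3)*(-12))**2 = (-86 + 3*(-12))**2 = (-86 - 36)**2 = (-122)**2 = 14884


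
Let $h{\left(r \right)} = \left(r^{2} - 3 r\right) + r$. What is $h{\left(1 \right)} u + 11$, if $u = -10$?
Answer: $21$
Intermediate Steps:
$h{\left(r \right)} = r^{2} - 2 r$
$h{\left(1 \right)} u + 11 = 1 \left(-2 + 1\right) \left(-10\right) + 11 = 1 \left(-1\right) \left(-10\right) + 11 = \left(-1\right) \left(-10\right) + 11 = 10 + 11 = 21$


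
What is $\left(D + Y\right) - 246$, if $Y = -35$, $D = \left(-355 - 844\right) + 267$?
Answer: $-1213$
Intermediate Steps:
$D = -932$ ($D = \left(-355 - 844\right) + 267 = -1199 + 267 = -932$)
$\left(D + Y\right) - 246 = \left(-932 - 35\right) - 246 = -967 - 246 = -1213$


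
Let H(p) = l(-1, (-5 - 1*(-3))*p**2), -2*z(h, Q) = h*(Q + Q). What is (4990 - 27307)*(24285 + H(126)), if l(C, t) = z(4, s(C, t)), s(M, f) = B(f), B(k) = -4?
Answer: -542325417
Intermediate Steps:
s(M, f) = -4
z(h, Q) = -Q*h (z(h, Q) = -h*(Q + Q)/2 = -h*2*Q/2 = -Q*h)
l(C, t) = 16 (l(C, t) = -1*(-4)*4 = 16)
H(p) = 16
(4990 - 27307)*(24285 + H(126)) = (4990 - 27307)*(24285 + 16) = -22317*24301 = -542325417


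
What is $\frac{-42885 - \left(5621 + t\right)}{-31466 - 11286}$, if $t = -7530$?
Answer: $\frac{2561}{2672} \approx 0.95846$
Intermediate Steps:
$\frac{-42885 - \left(5621 + t\right)}{-31466 - 11286} = \frac{-42885 - -1909}{-31466 - 11286} = \frac{-42885 + \left(-5621 + 7530\right)}{-42752} = \left(-42885 + 1909\right) \left(- \frac{1}{42752}\right) = \left(-40976\right) \left(- \frac{1}{42752}\right) = \frac{2561}{2672}$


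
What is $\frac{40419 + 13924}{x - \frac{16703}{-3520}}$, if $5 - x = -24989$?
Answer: $\frac{191287360}{87995583} \approx 2.1738$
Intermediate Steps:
$x = 24994$ ($x = 5 - -24989 = 5 + 24989 = 24994$)
$\frac{40419 + 13924}{x - \frac{16703}{-3520}} = \frac{40419 + 13924}{24994 - \frac{16703}{-3520}} = \frac{54343}{24994 - - \frac{16703}{3520}} = \frac{54343}{24994 + \frac{16703}{3520}} = \frac{54343}{\frac{87995583}{3520}} = 54343 \cdot \frac{3520}{87995583} = \frac{191287360}{87995583}$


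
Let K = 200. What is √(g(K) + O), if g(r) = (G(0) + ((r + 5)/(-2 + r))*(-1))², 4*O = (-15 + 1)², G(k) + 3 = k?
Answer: √2559397/198 ≈ 8.0798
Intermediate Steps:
G(k) = -3 + k
O = 49 (O = (-15 + 1)²/4 = (¼)*(-14)² = (¼)*196 = 49)
g(r) = (-3 - (5 + r)/(-2 + r))² (g(r) = ((-3 + 0) + ((r + 5)/(-2 + r))*(-1))² = (-3 + ((5 + r)/(-2 + r))*(-1))² = (-3 - (5 + r)/(-2 + r))²)
√(g(K) + O) = √((-1 + 4*200)²/(-2 + 200)² + 49) = √((-1 + 800)²/198² + 49) = √(799²*(1/39204) + 49) = √(638401*(1/39204) + 49) = √(638401/39204 + 49) = √(2559397/39204) = √2559397/198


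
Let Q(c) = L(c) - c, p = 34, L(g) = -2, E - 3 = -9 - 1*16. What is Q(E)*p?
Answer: 680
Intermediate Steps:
E = -22 (E = 3 + (-9 - 1*16) = 3 + (-9 - 16) = 3 - 25 = -22)
Q(c) = -2 - c
Q(E)*p = (-2 - 1*(-22))*34 = (-2 + 22)*34 = 20*34 = 680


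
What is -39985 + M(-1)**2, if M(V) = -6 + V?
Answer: -39936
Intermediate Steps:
-39985 + M(-1)**2 = -39985 + (-6 - 1)**2 = -39985 + (-7)**2 = -39985 + 49 = -39936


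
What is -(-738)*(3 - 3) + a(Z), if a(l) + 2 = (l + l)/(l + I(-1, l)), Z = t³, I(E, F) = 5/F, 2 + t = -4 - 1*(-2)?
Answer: -10/4101 ≈ -0.0024384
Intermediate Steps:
t = -4 (t = -2 + (-4 - 1*(-2)) = -2 + (-4 + 2) = -2 - 2 = -4)
Z = -64 (Z = (-4)³ = -64)
a(l) = -2 + 2*l/(l + 5/l) (a(l) = -2 + (l + l)/(l + 5/l) = -2 + (2*l)/(l + 5/l) = -2 + 2*l/(l + 5/l))
-(-738)*(3 - 3) + a(Z) = -(-738)*(3 - 3) - 10/(5 + (-64)²) = -(-738)*0 - 10/(5 + 4096) = -123*0 - 10/4101 = 0 - 10*1/4101 = 0 - 10/4101 = -10/4101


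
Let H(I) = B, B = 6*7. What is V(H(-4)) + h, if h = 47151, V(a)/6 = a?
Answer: 47403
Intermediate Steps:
B = 42
H(I) = 42
V(a) = 6*a
V(H(-4)) + h = 6*42 + 47151 = 252 + 47151 = 47403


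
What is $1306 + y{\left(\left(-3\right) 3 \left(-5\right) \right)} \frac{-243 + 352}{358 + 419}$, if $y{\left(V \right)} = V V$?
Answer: $\frac{411829}{259} \approx 1590.1$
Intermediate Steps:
$y{\left(V \right)} = V^{2}$
$1306 + y{\left(\left(-3\right) 3 \left(-5\right) \right)} \frac{-243 + 352}{358 + 419} = 1306 + \left(\left(-3\right) 3 \left(-5\right)\right)^{2} \frac{-243 + 352}{358 + 419} = 1306 + \left(\left(-9\right) \left(-5\right)\right)^{2} \cdot \frac{109}{777} = 1306 + 45^{2} \cdot 109 \cdot \frac{1}{777} = 1306 + 2025 \cdot \frac{109}{777} = 1306 + \frac{73575}{259} = \frac{411829}{259}$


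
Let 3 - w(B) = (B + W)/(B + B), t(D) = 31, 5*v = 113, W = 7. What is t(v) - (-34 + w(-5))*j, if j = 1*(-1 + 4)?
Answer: 617/5 ≈ 123.40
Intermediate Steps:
v = 113/5 (v = (⅕)*113 = 113/5 ≈ 22.600)
j = 3 (j = 1*3 = 3)
w(B) = 3 - (7 + B)/(2*B) (w(B) = 3 - (B + 7)/(B + B) = 3 - (7 + B)/(2*B))
t(v) - (-34 + w(-5))*j = 31 - (-34 + (½)*(-7 + 5*(-5))/(-5))*3 = 31 - (-34 + (½)*(-⅕)*(-7 - 25))*3 = 31 - (-34 + (½)*(-⅕)*(-32))*3 = 31 - (-34 + 16/5)*3 = 31 - (-154)*3/5 = 31 - 1*(-462/5) = 31 + 462/5 = 617/5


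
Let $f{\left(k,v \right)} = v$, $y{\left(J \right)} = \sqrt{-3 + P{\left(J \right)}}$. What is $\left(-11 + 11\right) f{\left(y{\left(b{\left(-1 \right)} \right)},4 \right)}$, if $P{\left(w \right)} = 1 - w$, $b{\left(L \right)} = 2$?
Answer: $0$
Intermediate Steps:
$y{\left(J \right)} = \sqrt{-2 - J}$ ($y{\left(J \right)} = \sqrt{-3 - \left(-1 + J\right)} = \sqrt{-2 - J}$)
$\left(-11 + 11\right) f{\left(y{\left(b{\left(-1 \right)} \right)},4 \right)} = \left(-11 + 11\right) 4 = 0 \cdot 4 = 0$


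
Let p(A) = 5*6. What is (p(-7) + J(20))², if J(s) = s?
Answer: 2500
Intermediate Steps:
p(A) = 30
(p(-7) + J(20))² = (30 + 20)² = 50² = 2500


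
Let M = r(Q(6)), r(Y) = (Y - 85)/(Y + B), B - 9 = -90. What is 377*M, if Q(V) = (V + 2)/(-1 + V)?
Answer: 157209/397 ≈ 395.99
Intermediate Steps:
B = -81 (B = 9 - 90 = -81)
Q(V) = (2 + V)/(-1 + V)
r(Y) = (-85 + Y)/(-81 + Y) (r(Y) = (Y - 85)/(Y - 81) = (-85 + Y)/(-81 + Y))
M = 417/397 (M = (-85 + (2 + 6)/(-1 + 6))/(-81 + (2 + 6)/(-1 + 6)) = (-85 + 8/5)/(-81 + 8/5) = -417/5/(-397/5) = -5/397*(-417/5) = 417/397 ≈ 1.0504)
377*M = 377*(417/397) = 157209/397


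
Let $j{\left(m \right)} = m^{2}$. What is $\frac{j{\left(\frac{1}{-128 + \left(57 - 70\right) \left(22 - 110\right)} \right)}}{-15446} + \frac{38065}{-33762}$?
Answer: $- \frac{916793005171}{813155534976} \approx -1.1275$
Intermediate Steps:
$\frac{j{\left(\frac{1}{-128 + \left(57 - 70\right) \left(22 - 110\right)} \right)}}{-15446} + \frac{38065}{-33762} = \frac{\left(\frac{1}{-128 + \left(57 - 70\right) \left(22 - 110\right)}\right)^{2}}{-15446} + \frac{38065}{-33762} = \left(\frac{1}{-128 - -1144}\right)^{2} \left(- \frac{1}{15446}\right) + 38065 \left(- \frac{1}{33762}\right) = \left(\frac{1}{-128 + 1144}\right)^{2} \left(- \frac{1}{15446}\right) - \frac{115}{102} = \left(\frac{1}{1016}\right)^{2} \left(- \frac{1}{15446}\right) - \frac{115}{102} = \frac{1}{1032256} \left(- \frac{1}{15446}\right) - \frac{115}{102} = - \frac{1}{15944226176} - \frac{115}{102} = - \frac{916793005171}{813155534976}$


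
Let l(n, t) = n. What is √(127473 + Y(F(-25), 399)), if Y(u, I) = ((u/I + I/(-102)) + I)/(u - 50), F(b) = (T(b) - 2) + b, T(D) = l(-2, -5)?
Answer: √146406034974128874/1071714 ≈ 357.03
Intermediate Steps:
T(D) = -2
F(b) = -4 + b (F(b) = (-2 - 2) + b = -4 + b)
Y(u, I) = (101*I/102 + u/I)/(-50 + u) (Y(u, I) = ((u/I + I*(-1/102)) + I)/(-50 + u) = ((u/I - I/102) + I)/(-50 + u) = ((-I/102 + u/I) + I)/(-50 + u) = (101*I/102 + u/I)/(-50 + u))
√(127473 + Y(F(-25), 399)) = √(127473 + ((-4 - 25) + (101/102)*399²)/(399*(-50 + (-4 - 25)))) = √(127473 + (-29 + (101/102)*159201)/(399*(-50 - 29))) = √(127473 + (1/399)*(-29 + 5359767/34)/(-79)) = √(127473 + (1/399)*(-1/79)*(5358781/34)) = √(127473 - 5358781/1071714) = √(136609239941/1071714) = √146406034974128874/1071714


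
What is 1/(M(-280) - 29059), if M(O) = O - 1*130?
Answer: -1/29469 ≈ -3.3934e-5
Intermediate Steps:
M(O) = -130 + O (M(O) = O - 130 = -130 + O)
1/(M(-280) - 29059) = 1/((-130 - 280) - 29059) = 1/(-410 - 29059) = 1/(-29469) = -1/29469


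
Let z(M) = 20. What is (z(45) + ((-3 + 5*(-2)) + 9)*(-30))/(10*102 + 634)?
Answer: 70/827 ≈ 0.084643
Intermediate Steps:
(z(45) + ((-3 + 5*(-2)) + 9)*(-30))/(10*102 + 634) = (20 + ((-3 + 5*(-2)) + 9)*(-30))/(10*102 + 634) = (20 + ((-3 - 10) + 9)*(-30))/(1020 + 634) = (20 + (-13 + 9)*(-30))/1654 = (20 - 4*(-30))*(1/1654) = (20 + 120)*(1/1654) = 140*(1/1654) = 70/827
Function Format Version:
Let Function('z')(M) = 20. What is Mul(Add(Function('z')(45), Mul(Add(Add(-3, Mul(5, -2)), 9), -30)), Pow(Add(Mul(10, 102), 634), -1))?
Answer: Rational(70, 827) ≈ 0.084643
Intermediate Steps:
Mul(Add(Function('z')(45), Mul(Add(Add(-3, Mul(5, -2)), 9), -30)), Pow(Add(Mul(10, 102), 634), -1)) = Mul(Add(20, Mul(Add(Add(-3, Mul(5, -2)), 9), -30)), Pow(Add(Mul(10, 102), 634), -1)) = Mul(Add(20, Mul(Add(Add(-3, -10), 9), -30)), Pow(Add(1020, 634), -1)) = Mul(Add(20, Mul(Add(-13, 9), -30)), Pow(1654, -1)) = Mul(Add(20, Mul(-4, -30)), Rational(1, 1654)) = Mul(Add(20, 120), Rational(1, 1654)) = Mul(140, Rational(1, 1654)) = Rational(70, 827)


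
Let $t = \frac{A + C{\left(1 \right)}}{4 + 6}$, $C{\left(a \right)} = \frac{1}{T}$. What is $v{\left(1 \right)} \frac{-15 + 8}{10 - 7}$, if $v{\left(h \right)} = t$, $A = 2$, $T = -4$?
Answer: $- \frac{49}{120} \approx -0.40833$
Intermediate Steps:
$C{\left(a \right)} = - \frac{1}{4}$ ($C{\left(a \right)} = \frac{1}{-4} = - \frac{1}{4}$)
$t = \frac{7}{40}$ ($t = \frac{2 - \frac{1}{4}}{4 + 6} = \frac{7}{4 \cdot 10} = \frac{7}{4} \cdot \frac{1}{10} = \frac{7}{40} \approx 0.175$)
$v{\left(h \right)} = \frac{7}{40}$
$v{\left(1 \right)} \frac{-15 + 8}{10 - 7} = \frac{7 \frac{-15 + 8}{10 - 7}}{40} = \frac{7 \left(- \frac{7}{10 - 7}\right)}{40} = \frac{7 \left(- \frac{7}{3}\right)}{40} = \frac{7 \left(\left(-7\right) \frac{1}{3}\right)}{40} = \frac{7}{40} \left(- \frac{7}{3}\right) = - \frac{49}{120}$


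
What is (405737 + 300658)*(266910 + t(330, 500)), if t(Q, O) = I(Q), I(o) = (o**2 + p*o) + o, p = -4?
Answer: 264770973900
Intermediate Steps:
I(o) = o**2 - 3*o (I(o) = (o**2 - 4*o) + o = o**2 - 3*o)
t(Q, O) = Q*(-3 + Q)
(405737 + 300658)*(266910 + t(330, 500)) = (405737 + 300658)*(266910 + 330*(-3 + 330)) = 706395*(266910 + 330*327) = 706395*(266910 + 107910) = 706395*374820 = 264770973900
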